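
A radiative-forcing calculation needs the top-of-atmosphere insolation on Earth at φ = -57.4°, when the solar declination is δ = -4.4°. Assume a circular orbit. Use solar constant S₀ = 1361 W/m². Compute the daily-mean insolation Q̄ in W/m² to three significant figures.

Q̄ ≈ 278 W/m²

cos H₀ = −tan(-57.4°) tan(-4.400°) = -0.1203, H₀ = 1.6914 rad.
Bracket: H₀ sin φ sin δ + cos φ cos δ sin H₀ = 1.6914×-0.84245×-0.07672 + 0.53877×0.99705×0.99274 = 0.109320 + 0.533281 = 0.642601.
Q̄ = (S₀/π) × [bracket] = (1361/π) × 0.642601 = 278.4 W/m².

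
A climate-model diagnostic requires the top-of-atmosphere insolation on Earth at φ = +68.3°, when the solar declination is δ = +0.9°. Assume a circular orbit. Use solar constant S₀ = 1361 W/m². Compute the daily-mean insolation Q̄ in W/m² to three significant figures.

Q̄ ≈ 170 W/m²

cos H₀ = −tan(+68.3°) tan(+0.900°) = -0.0395, H₀ = 1.6103 rad.
Bracket: H₀ sin φ sin δ + cos φ cos δ sin H₀ = 1.6103×0.92913×0.01571 + 0.36975×0.99988×0.99922 = 0.023505 + 0.369417 = 0.392922.
Q̄ = (S₀/π) × [bracket] = (1361/π) × 0.392922 = 170.2 W/m².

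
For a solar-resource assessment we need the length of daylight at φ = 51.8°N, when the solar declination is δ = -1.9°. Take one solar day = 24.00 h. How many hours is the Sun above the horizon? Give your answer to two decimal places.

cos H₀ = −tan φ · tan δ = −tan(+51.8°) × tan(-1.900°) = 0.0422, so H₀ = 1.5286 rad = 87.58°.
Daylight = 2H₀/(2π) × 24.00 h = (1.5286/π) × 24.00 = 11.68 h.

11.68 h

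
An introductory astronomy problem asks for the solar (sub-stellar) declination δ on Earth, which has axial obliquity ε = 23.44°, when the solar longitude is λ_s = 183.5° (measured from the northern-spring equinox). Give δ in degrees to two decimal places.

sin δ = sin ε · sin λ_s = sin 23.44° × sin 183.5° = -0.024284.
δ = arcsin(-0.024284) = -1.39°.

δ = -1.39°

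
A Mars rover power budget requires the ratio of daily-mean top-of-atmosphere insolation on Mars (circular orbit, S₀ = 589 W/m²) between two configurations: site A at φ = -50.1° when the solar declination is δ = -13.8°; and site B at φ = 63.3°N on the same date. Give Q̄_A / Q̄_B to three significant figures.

— Configuration A (φ=-50.1°):
cos H₀ = −tan(-50.1°) tan(-13.800°) = -0.2938, H₀ = 1.8690 rad.
Bracket: H₀ sin φ sin δ + cos φ cos δ sin H₀ = 1.8690×-0.76717×-0.23853 + 0.64145×0.97113×0.95588 = 0.342014 + 0.595448 = 0.937462.
Q̄ = (S₀/π) × [bracket] = (589/π) × 0.937462 = 175.76 W/m².
— Configuration B (φ=+63.3°):
cos H₀ = −tan(+63.3°) tan(-13.800°) = 0.4884, H₀ = 1.0606 rad.
Bracket: H₀ sin φ sin δ + cos φ cos δ sin H₀ = 1.0606×0.89337×-0.23853 + 0.44932×0.97113×0.87264 = -0.226009 + 0.380775 = 0.154766.
Q̄ = (S₀/π) × [bracket] = (589/π) × 0.154766 = 29.016 W/m².
Ratio Q̄_A / Q̄_B = 175.76 / 29.016 = 6.057.

Q̄_A / Q̄_B ≈ 6.06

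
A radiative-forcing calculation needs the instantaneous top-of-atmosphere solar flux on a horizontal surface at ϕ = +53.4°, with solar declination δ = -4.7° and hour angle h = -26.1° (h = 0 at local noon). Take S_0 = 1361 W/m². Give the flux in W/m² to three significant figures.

637 W/m²

cos θ_z = sin ϕ sin δ + cos ϕ cos δ cos h = -0.065782 + 0.533626 = 0.467844.
Flux = S_0 · cos θ_z = 1361 × 0.467844 = 636.7 W/m².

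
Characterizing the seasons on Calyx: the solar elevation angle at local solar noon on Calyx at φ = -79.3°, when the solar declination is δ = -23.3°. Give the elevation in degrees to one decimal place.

34.0°

At local noon the hour angle is zero, so the zenith angle equals |φ − δ| = |-79.3° − (-23.300°)| = 56.000°.
Elevation = 90° − 56.000° = 34.0°.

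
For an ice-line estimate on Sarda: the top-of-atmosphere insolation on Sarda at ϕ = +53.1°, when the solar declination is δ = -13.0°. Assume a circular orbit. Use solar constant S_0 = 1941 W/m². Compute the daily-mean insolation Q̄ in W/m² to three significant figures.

cos h₀ = −tan(+53.1°) tan(-13.000°) = 0.3075, h₀ = 1.2582 rad.
Bracket: h₀ sin ϕ sin δ + cos ϕ cos δ sin h₀ = 1.2582×0.79968×-0.22495 + 0.60042×0.97437×0.95155 = -0.226335 + 0.556686 = 0.330351.
Q̄ = (S_0/π) × [bracket] = (1941/π) × 0.330351 = 204.1 W/m².

Q̄ ≈ 204 W/m²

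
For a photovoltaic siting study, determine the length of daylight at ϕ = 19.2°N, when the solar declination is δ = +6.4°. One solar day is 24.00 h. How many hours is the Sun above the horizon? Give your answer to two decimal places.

12.30 h

cos h₀ = −tan ϕ · tan δ = −tan(+19.2°) × tan(+6.400°) = -0.0391, so h₀ = 1.6099 rad = 92.24°.
Daylight = 2h₀/(2π) × 24.00 h = (1.6099/π) × 24.00 = 12.30 h.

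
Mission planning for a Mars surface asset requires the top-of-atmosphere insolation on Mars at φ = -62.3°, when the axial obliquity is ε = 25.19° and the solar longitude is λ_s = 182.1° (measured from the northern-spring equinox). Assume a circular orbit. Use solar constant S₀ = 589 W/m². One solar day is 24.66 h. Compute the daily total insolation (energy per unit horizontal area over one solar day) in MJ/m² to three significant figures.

8.10 MJ/m²

Solar declination: sin δ = sin ε · sin λ_s = sin 25.19° × sin 182.1° = -0.01560, so δ = -0.894°.
cos H₀ = −tan(-62.3°) tan(-0.894°) = -0.0297, H₀ = 1.6005 rad.
Bracket: H₀ sin φ sin δ + cos φ cos δ sin H₀ = 1.6005×-0.88539×-0.01560 + 0.46484×0.99988×0.99956 = 0.022106 + 0.464580 = 0.486686.
Q̄ = (S₀/π) × [bracket] = (589/π) × 0.486686 = 91.246 W/m².
Daily total = Q̄ × 24.66 h × 3600 s/h = 91.246 × 24.66 × 3600 / 10⁶ = 8.100 MJ/m².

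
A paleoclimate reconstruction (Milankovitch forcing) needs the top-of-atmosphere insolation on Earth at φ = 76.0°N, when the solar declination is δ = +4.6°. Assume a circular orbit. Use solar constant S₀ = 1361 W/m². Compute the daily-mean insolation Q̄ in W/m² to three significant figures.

Q̄ ≈ 163 W/m²

cos H₀ = −tan(+76.0°) tan(+4.600°) = -0.3227, H₀ = 1.8994 rad.
Bracket: H₀ sin φ sin δ + cos φ cos δ sin H₀ = 1.8994×0.97030×0.08020 + 0.24192×0.99678×0.94650 = 0.147808 + 0.228240 = 0.376048.
Q̄ = (S₀/π) × [bracket] = (1361/π) × 0.376048 = 162.9 W/m².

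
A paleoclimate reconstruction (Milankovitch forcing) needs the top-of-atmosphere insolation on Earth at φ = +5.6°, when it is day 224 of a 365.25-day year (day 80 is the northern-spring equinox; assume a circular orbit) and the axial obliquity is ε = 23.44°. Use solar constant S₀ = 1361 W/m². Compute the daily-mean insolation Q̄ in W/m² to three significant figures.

Solar longitude: λ_s = 360° × (224 − 80)/365.25 = 141.930°.
sin δ = sin 23.44° × sin 141.930° = 0.24528, so δ = +14.199°.
cos H₀ = −tan(+5.6°) tan(+14.199°) = -0.0248, H₀ = 1.5956 rad.
Bracket: H₀ sin φ sin δ + cos φ cos δ sin H₀ = 1.5956×0.09758×0.24528 + 0.99523×0.96945×0.99969 = 0.038190 + 0.964527 = 1.002717.
Q̄ = (S₀/π) × [bracket] = (1361/π) × 1.002717 = 434.4 W/m².

Q̄ ≈ 434 W/m²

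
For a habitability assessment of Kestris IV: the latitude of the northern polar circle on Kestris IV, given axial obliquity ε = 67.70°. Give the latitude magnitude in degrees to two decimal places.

22.30°

The polar circle is the lowest latitude that experiences at least one full rotation of continuous daylight at the northern-summer solstice; it lies at |φ| = 90° − ε = 90° − 67.70° = 22.30°.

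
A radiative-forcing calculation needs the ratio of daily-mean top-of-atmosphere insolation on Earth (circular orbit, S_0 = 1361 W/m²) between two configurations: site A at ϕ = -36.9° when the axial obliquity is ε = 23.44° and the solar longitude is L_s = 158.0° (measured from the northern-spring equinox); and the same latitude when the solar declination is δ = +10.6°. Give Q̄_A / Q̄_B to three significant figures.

Q̄_A / Q̄_B ≈ 1.06

— Configuration A (ϕ=-36.9°):
Solar declination: sin δ = sin ε · sin L_s = sin 23.44° × sin 158.0° = 0.14901, so δ = +8.570°.
cos h₀ = −tan(-36.9°) tan(+8.570°) = 0.1131, h₀ = 1.4574 rad.
Bracket: h₀ sin ϕ sin δ + cos ϕ cos δ sin h₀ = 1.4574×-0.60042×0.14901 + 0.79968×0.98884×0.99358 = -0.130392 + 0.785679 = 0.655287.
Q̄ = (S_0/π) × [bracket] = (1361/π) × 0.655287 = 283.88 W/m².
— Configuration B (ϕ=-36.9°):
cos h₀ = −tan(-36.9°) tan(+10.600°) = 0.1405, h₀ = 1.4298 rad.
Bracket: h₀ sin ϕ sin δ + cos ϕ cos δ sin h₀ = 1.4298×-0.60042×0.18395 + 0.79968×0.98294×0.99008 = -0.157917 + 0.778240 = 0.620323.
Q̄ = (S_0/π) × [bracket] = (1361/π) × 0.620323 = 268.74 W/m².
Ratio Q̄_A / Q̄_B = 283.88 / 268.74 = 1.056.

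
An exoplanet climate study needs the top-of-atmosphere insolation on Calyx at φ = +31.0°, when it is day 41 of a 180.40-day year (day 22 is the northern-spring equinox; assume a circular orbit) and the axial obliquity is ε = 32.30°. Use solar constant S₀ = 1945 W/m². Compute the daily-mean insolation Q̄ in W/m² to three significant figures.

Q̄ ≈ 677 W/m²

Solar longitude: λ_s = 360° × (41 − 22)/180.40 = 37.916°.
sin δ = sin 32.30° × sin 37.916° = 0.32836, so δ = +19.169°.
cos H₀ = −tan(+31.0°) tan(+19.169°) = -0.2089, H₀ = 1.7812 rad.
Bracket: H₀ sin φ sin δ + cos φ cos δ sin H₀ = 1.7812×0.51504×0.32836 + 0.85717×0.94455×0.97794 = 0.301234 + 0.791779 = 1.093013.
Q̄ = (S₀/π) × [bracket] = (1945/π) × 1.093013 = 676.7 W/m².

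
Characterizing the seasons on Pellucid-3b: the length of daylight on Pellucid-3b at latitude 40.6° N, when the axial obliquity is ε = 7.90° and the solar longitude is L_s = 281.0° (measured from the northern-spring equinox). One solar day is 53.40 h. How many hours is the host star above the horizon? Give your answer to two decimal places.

24.71 h

Solar declination: sin δ = sin ε · sin L_s = sin 7.90° × sin 281.0° = -0.13492, so δ = -7.754°.
cos h₀ = −tan ϕ · tan δ = −tan(+40.6°) × tan(-7.754°) = 0.1167, so h₀ = 1.4538 rad = 83.30°.
Daylight = 2h₀/(2π) × 53.40 h = (1.4538/π) × 53.40 = 24.71 h.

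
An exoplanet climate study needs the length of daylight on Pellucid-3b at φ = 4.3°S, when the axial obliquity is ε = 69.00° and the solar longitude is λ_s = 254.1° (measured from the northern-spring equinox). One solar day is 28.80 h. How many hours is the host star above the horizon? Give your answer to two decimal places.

Solar declination: sin δ = sin ε · sin λ_s = sin 69.00° × sin 254.1° = -0.89786, so δ = -63.879°.
cos H₀ = −tan φ · tan δ = −tan(-4.3°) × tan(-63.879°) = -0.1533, so H₀ = 1.7247 rad = 98.82°.
Daylight = 2H₀/(2π) × 28.80 h = (1.7247/π) × 28.80 = 15.81 h.

15.81 h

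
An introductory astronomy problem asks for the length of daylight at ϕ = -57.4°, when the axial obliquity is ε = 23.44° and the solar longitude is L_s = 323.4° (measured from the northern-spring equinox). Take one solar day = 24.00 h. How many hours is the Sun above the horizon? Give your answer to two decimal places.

14.99 h

Solar declination: sin δ = sin ε · sin L_s = sin 23.44° × sin 323.4° = -0.23717, so δ = -13.720°.
cos h₀ = −tan ϕ · tan δ = −tan(-57.4°) × tan(-13.720°) = -0.3817, so h₀ = 1.9625 rad = 112.44°.
Daylight = 2h₀/(2π) × 24.00 h = (1.9625/π) × 24.00 = 14.99 h.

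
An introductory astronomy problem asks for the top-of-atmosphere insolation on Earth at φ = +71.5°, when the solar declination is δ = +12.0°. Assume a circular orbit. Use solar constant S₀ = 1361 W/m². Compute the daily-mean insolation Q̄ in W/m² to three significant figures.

cos H₀ = −tan(+71.5°) tan(+12.000°) = -0.6353, H₀ = 2.2591 rad.
Bracket: H₀ sin φ sin δ + cos φ cos δ sin H₀ = 2.2591×0.94832×0.20791 + 0.31730×0.97815×0.77229 = 0.445416 + 0.239693 = 0.685109.
Q̄ = (S₀/π) × [bracket] = (1361/π) × 0.685109 = 296.8 W/m².

Q̄ ≈ 297 W/m²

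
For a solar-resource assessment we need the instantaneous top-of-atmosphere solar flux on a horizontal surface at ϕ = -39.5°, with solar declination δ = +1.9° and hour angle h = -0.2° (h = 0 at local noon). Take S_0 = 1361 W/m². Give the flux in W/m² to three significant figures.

1.02e+03 W/m²

cos θ_z = sin ϕ sin δ + cos ϕ cos δ cos h = -0.021089 + 0.771196 = 0.750107.
Flux = S_0 · cos θ_z = 1361 × 0.750107 = 1021 W/m².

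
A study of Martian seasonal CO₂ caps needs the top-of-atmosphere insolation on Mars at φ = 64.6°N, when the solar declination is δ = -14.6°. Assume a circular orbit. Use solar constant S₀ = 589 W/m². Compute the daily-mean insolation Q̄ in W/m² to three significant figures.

Q̄ ≈ 22.8 W/m²

cos H₀ = −tan(+64.6°) tan(-14.600°) = 0.5486, H₀ = 0.9901 rad.
Bracket: H₀ sin φ sin δ + cos φ cos δ sin H₀ = 0.9901×0.90334×-0.25207 + 0.42894×0.96771×0.83610 = -0.225451 + 0.347056 = 0.121605.
Q̄ = (S₀/π) × [bracket] = (589/π) × 0.121605 = 22.80 W/m².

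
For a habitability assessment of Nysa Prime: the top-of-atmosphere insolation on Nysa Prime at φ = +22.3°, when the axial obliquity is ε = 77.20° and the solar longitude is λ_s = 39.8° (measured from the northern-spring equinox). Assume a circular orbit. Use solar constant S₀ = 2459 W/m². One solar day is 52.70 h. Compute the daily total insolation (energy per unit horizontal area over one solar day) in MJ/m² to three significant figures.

Solar declination: sin δ = sin ε · sin λ_s = sin 77.20° × sin 39.8° = 0.62420, so δ = +38.624°.
cos H₀ = −tan(+22.3°) tan(+38.624°) = -0.3277, H₀ = 1.9046 rad.
Bracket: H₀ sin φ sin δ + cos φ cos δ sin H₀ = 1.9046×0.37946×0.62420 + 0.92521×0.78126×0.94479 = 0.451122 + 0.682922 = 1.134044.
Q̄ = (S₀/π) × [bracket] = (2459/π) × 1.134044 = 887.64 W/m².
Daily total = Q̄ × 52.70 h × 3600 s/h = 887.64 × 52.70 × 3600 / 10⁶ = 168.4 MJ/m².

168 MJ/m²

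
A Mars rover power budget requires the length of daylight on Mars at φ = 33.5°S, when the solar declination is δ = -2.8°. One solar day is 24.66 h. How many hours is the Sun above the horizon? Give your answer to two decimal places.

cos H₀ = −tan φ · tan δ = −tan(-33.5°) × tan(-2.800°) = -0.0324, so H₀ = 1.6032 rad = 91.86°.
Daylight = 2H₀/(2π) × 24.66 h = (1.6032/π) × 24.66 = 12.58 h.

12.58 h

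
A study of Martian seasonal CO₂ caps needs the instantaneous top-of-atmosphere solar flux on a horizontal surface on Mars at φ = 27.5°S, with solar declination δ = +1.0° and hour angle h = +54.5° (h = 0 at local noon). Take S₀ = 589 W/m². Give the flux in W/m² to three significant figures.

299 W/m²

cos θ_z = sin φ sin δ + cos φ cos δ cos h = -0.008059 + 0.515011 = 0.506952.
Flux = S₀ · cos θ_z = 589 × 0.506952 = 298.6 W/m².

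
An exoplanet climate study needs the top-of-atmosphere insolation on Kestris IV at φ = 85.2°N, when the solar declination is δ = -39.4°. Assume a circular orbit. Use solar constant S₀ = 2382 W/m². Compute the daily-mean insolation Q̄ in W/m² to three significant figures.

cos H₀ = −tan(+85.2°) tan(-39.400°) = 9.7819 ≥ 1 ⇒ polar night, H₀ = 0 and Q̄ = 0.

Q̄ ≈ 0.00 W/m²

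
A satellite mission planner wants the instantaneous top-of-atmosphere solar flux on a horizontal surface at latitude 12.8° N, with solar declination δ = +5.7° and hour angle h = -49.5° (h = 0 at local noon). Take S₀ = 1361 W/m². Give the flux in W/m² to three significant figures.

888 W/m²

cos θ_z = sin φ sin δ + cos φ cos δ cos h = 0.022004 + 0.630177 = 0.652181.
Flux = S₀ · cos θ_z = 1361 × 0.652181 = 887.6 W/m².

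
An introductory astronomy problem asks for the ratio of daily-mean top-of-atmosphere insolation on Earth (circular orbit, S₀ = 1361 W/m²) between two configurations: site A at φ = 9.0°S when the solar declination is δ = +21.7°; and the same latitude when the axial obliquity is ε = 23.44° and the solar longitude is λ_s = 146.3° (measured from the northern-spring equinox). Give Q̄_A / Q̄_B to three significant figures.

— Configuration A (φ=-9.0°):
cos H₀ = −tan(-9.0°) tan(+21.700°) = 0.0630, H₀ = 1.5077 rad.
Bracket: H₀ sin φ sin δ + cos φ cos δ sin H₀ = 1.5077×-0.15643×0.36975 + 0.98769×0.92913×0.99801 = -0.087205 + 0.915866 = 0.828661.
Q̄ = (S₀/π) × [bracket] = (1361/π) × 0.828661 = 358.99 W/m².
— Configuration B (φ=-9.0°):
Solar declination: sin δ = sin ε · sin λ_s = sin 23.44° × sin 146.3° = 0.22071, so δ = +12.751°.
cos H₀ = −tan(-9.0°) tan(+12.751°) = 0.0358, H₀ = 1.5349 rad.
Bracket: H₀ sin φ sin δ + cos φ cos δ sin H₀ = 1.5349×-0.15643×0.22071 + 0.98769×0.97534×0.99936 = -0.052993 + 0.962717 = 0.909724.
Q̄ = (S₀/π) × [bracket] = (1361/π) × 0.909724 = 394.11 W/m².
Ratio Q̄_A / Q̄_B = 358.99 / 394.11 = 0.9109.

Q̄_A / Q̄_B ≈ 0.911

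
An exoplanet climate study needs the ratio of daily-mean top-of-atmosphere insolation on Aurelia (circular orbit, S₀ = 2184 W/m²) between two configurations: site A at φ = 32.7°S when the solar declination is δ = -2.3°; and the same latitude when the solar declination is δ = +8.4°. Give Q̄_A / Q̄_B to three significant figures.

Q̄_A / Q̄_B ≈ 1.23

— Configuration A (φ=-32.7°):
cos H₀ = −tan(-32.7°) tan(-2.300°) = -0.0258, H₀ = 1.5966 rad.
Bracket: H₀ sin φ sin δ + cos φ cos δ sin H₀ = 1.5966×-0.54024×-0.04013 + 0.84151×0.99919×0.99967 = 0.034614 + 0.840551 = 0.875165.
Q̄ = (S₀/π) × [bracket] = (2184/π) × 0.875165 = 608.40 W/m².
— Configuration B (φ=-32.7°):
cos H₀ = −tan(-32.7°) tan(+8.400°) = 0.0948, H₀ = 1.4759 rad.
Bracket: H₀ sin φ sin δ + cos φ cos δ sin H₀ = 1.4759×-0.54024×0.14608 + 0.84151×0.98927×0.99550 = -0.116475 + 0.828734 = 0.712259.
Q̄ = (S₀/π) × [bracket] = (2184/π) × 0.712259 = 495.15 W/m².
Ratio Q̄_A / Q̄_B = 608.40 / 495.15 = 1.229.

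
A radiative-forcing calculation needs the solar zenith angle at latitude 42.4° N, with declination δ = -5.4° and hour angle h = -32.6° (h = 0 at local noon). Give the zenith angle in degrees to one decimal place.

cos θ_z = sin φ sin δ + cos φ cos δ cos h = -0.063457 + 0.619353 = 0.555896.
θ_z = arccos(0.555896) = 56.2°.

θ_z = 56.2°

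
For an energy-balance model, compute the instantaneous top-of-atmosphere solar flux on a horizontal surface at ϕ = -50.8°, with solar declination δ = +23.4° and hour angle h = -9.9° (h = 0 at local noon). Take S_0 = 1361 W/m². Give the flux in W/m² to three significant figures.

cos θ_z = sin ϕ sin δ + cos ϕ cos δ cos h = -0.307768 + 0.571411 = 0.263643.
Flux = S_0 · cos θ_z = 1361 × 0.263643 = 358.8 W/m².

359 W/m²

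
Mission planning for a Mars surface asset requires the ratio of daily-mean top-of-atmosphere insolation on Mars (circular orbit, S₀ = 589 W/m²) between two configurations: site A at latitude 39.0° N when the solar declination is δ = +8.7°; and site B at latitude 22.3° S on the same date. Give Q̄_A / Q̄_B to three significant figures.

Q̄_A / Q̄_B ≈ 1.12

— Configuration A (φ=+39.0°):
cos H₀ = −tan(+39.0°) tan(+8.700°) = -0.1239, H₀ = 1.6950 rad.
Bracket: H₀ sin φ sin δ + cos φ cos δ sin H₀ = 1.6950×0.62932×0.15126 + 0.77715×0.98849×0.99229 = 0.161349 + 0.762282 = 0.923631.
Q̄ = (S₀/π) × [bracket] = (589/π) × 0.923631 = 173.17 W/m².
— Configuration B (φ=-22.3°):
cos H₀ = −tan(-22.3°) tan(+8.700°) = 0.0628, H₀ = 1.5080 rad.
Bracket: H₀ sin φ sin δ + cos φ cos δ sin H₀ = 1.5080×-0.37946×0.15126 + 0.92521×0.98849×0.99803 = -0.086555 + 0.912759 = 0.826204.
Q̄ = (S₀/π) × [bracket] = (589/π) × 0.826204 = 154.90 W/m².
Ratio Q̄_A / Q̄_B = 173.17 / 154.90 = 1.118.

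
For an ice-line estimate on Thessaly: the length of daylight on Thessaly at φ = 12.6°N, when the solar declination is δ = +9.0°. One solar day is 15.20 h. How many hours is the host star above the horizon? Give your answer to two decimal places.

cos H₀ = −tan φ · tan δ = −tan(+12.6°) × tan(+9.000°) = -0.0354, so H₀ = 1.6062 rad = 92.03°.
Daylight = 2H₀/(2π) × 15.20 h = (1.6062/π) × 15.20 = 7.77 h.

7.77 h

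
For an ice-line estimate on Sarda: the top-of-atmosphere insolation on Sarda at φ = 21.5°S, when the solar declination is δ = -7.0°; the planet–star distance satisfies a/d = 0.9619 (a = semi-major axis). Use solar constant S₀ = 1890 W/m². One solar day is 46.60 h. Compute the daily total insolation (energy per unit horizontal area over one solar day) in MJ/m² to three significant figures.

92.9 MJ/m²

cos H₀ = −tan(-21.5°) tan(-7.000°) = -0.0484, H₀ = 1.6192 rad.
Bracket: H₀ sin φ sin δ + cos φ cos δ sin H₀ = 1.6192×-0.36650×-0.12187 + 0.93042×0.99255×0.99883 = 0.072322 + 0.922408 = 0.994730.
Inverse-square distance factor (a/d)² = 0.9619² = 0.925252.
Q̄ = (S₀/π) × 0.925252 × [bracket] = (1890/π) × 0.925252 × 0.994730 = 553.70 W/m².
Daily total = Q̄ × 46.60 h × 3600 s/h = 553.70 × 46.60 × 3600 / 10⁶ = 92.89 MJ/m².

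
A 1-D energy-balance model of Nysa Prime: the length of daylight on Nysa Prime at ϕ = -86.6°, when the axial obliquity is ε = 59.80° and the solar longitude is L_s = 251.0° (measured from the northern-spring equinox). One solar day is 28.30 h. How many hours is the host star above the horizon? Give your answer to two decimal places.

Solar declination: sin δ = sin ε · sin L_s = sin 59.80° × sin 251.0° = -0.81719, so δ = -54.804°.
Sunrise equation: cos h₀ = −tan ϕ · tan δ = -23.8645 ≤ −1, so the host star never sets (polar day) and h₀ = π.
Daylight = 2h₀/(2π) × 28.30 h = (3.1416/π) × 28.30 = 28.30 h.

28.30 h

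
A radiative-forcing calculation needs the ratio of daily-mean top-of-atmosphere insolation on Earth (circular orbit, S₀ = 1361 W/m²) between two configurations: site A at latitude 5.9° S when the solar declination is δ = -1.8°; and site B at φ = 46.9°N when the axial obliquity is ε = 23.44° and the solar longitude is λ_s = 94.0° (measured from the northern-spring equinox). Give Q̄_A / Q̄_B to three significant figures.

Q̄_A / Q̄_B ≈ 0.869

— Configuration A (φ=-5.9°):
cos H₀ = −tan(-5.9°) tan(-1.800°) = -0.0032, H₀ = 1.5740 rad.
Bracket: H₀ sin φ sin δ + cos φ cos δ sin H₀ = 1.5740×-0.10279×-0.03141 + 0.99470×0.99951×0.99999 = 0.005082 + 0.994203 = 0.999285.
Q̄ = (S₀/π) × [bracket] = (1361/π) × 0.999285 = 432.91 W/m².
— Configuration B (φ=+46.9°):
Solar declination: sin δ = sin ε · sin λ_s = sin 23.44° × sin 94.0° = 0.39682, so δ = +23.380°.
cos H₀ = −tan(+46.9°) tan(+23.380°) = -0.4620, H₀ = 2.0510 rad.
Bracket: H₀ sin φ sin δ + cos φ cos δ sin H₀ = 2.0510×0.73016×0.39682 + 0.68327×0.91790×0.88689 = 0.594261 + 0.556234 = 1.150495.
Q̄ = (S₀/π) × [bracket] = (1361/π) × 1.150495 = 498.42 W/m².
Ratio Q̄_A / Q̄_B = 432.91 / 498.42 = 0.8686.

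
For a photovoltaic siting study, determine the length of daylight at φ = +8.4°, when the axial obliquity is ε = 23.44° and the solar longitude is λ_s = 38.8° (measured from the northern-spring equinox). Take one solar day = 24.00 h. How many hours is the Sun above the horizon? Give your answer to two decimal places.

Solar declination: sin δ = sin ε · sin λ_s = sin 23.44° × sin 38.8° = 0.24926, so δ = +14.433°.
cos H₀ = −tan φ · tan δ = −tan(+8.4°) × tan(+14.433°) = -0.0380, so H₀ = 1.6088 rad = 92.18°.
Daylight = 2H₀/(2π) × 24.00 h = (1.6088/π) × 24.00 = 12.29 h.

12.29 h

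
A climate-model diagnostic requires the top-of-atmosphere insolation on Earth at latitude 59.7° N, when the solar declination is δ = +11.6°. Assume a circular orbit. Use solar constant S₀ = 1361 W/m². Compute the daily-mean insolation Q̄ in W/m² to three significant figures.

Q̄ ≈ 346 W/m²

cos H₀ = −tan(+59.7°) tan(+11.600°) = -0.3513, H₀ = 1.9297 rad.
Bracket: H₀ sin φ sin δ + cos φ cos δ sin H₀ = 1.9297×0.86340×0.20108 + 0.50453×0.97958×0.93627 = 0.335020 + 0.462730 = 0.797750.
Q̄ = (S₀/π) × [bracket] = (1361/π) × 0.797750 = 345.6 W/m².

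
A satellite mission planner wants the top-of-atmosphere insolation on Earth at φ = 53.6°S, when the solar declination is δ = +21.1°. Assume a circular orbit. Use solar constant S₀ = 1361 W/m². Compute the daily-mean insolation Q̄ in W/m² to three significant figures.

cos H₀ = −tan(-53.6°) tan(+21.100°) = 0.5234, H₀ = 1.0200 rad.
Bracket: H₀ sin φ sin δ + cos φ cos δ sin H₀ = 1.0200×-0.80489×0.36000 + 0.59342×0.93295×0.85210 = -0.295556 + 0.471749 = 0.176193.
Q̄ = (S₀/π) × [bracket] = (1361/π) × 0.176193 = 76.33 W/m².

Q̄ ≈ 76.3 W/m²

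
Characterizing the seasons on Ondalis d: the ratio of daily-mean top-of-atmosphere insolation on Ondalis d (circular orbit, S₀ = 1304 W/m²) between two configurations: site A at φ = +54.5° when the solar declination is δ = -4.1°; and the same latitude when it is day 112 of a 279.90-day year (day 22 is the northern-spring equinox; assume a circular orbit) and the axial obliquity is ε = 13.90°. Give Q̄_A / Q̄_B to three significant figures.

Q̄_A / Q̄_B ≈ 0.563

— Configuration A (φ=+54.5°):
cos H₀ = −tan(+54.5°) tan(-4.100°) = 0.1005, H₀ = 1.4701 rad.
Bracket: H₀ sin φ sin δ + cos φ cos δ sin H₀ = 1.4701×0.81412×-0.07150 + 0.58070×0.99744×0.99494 = -0.085574 + 0.576283 = 0.490709.
Q̄ = (S₀/π) × [bracket] = (1304/π) × 0.490709 = 203.68 W/m².
— Configuration B (φ=+54.5°):
Solar longitude: λ_s = 360° × (112 − 22)/279.90 = 115.756°.
sin δ = sin 13.90° × sin 115.756° = 0.21636, so δ = +12.495°.
cos H₀ = −tan(+54.5°) tan(+12.495°) = -0.3107, H₀ = 1.8867 rad.
Bracket: H₀ sin φ sin δ + cos φ cos δ sin H₀ = 1.8867×0.81412×0.21636 + 0.58070×0.97631×0.95051 = 0.332329 + 0.538885 = 0.871214.
Q̄ = (S₀/π) × [bracket] = (1304/π) × 0.871214 = 361.62 W/m².
Ratio Q̄_A / Q̄_B = 203.68 / 361.62 = 0.5632.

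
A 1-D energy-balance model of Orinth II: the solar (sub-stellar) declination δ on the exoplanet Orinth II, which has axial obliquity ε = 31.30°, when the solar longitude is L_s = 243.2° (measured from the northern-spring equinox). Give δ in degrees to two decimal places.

sin δ = sin ε · sin L_s = sin 31.30° × sin 243.2° = -0.463715.
δ = arcsin(-0.463715) = -27.63°.

δ = -27.63°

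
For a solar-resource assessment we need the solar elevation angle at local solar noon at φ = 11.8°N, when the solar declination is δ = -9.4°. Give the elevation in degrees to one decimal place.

68.8°

At local noon the hour angle is zero, so the zenith angle equals |φ − δ| = |+11.8° − (-9.400°)| = 21.200°.
Elevation = 90° − 21.200° = 68.8°.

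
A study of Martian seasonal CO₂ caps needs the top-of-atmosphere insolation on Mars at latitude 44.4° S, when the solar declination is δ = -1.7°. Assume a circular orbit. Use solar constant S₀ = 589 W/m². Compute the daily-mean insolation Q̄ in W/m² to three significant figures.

Q̄ ≈ 140 W/m²

cos H₀ = −tan(-44.4°) tan(-1.700°) = -0.0291, H₀ = 1.5999 rad.
Bracket: H₀ sin φ sin δ + cos φ cos δ sin H₀ = 1.5999×-0.69966×-0.02967 + 0.71447×0.99956×0.99958 = 0.033212 + 0.713856 = 0.747068.
Q̄ = (S₀/π) × [bracket] = (589/π) × 0.747068 = 140.1 W/m².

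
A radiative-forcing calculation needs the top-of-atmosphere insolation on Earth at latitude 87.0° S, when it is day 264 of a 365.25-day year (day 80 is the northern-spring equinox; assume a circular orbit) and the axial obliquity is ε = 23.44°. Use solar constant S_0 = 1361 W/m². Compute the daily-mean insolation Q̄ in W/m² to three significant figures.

Solar longitude: L_s = 360° × (264 − 80)/365.25 = 181.355°.
sin δ = sin 23.44° × sin 181.355° = -0.00941, so δ = -0.539°.
cos h₀ = −tan(-87.0°) tan(-0.539°) = -0.1795, h₀ = 1.7513 rad.
Bracket: h₀ sin ϕ sin δ + cos ϕ cos δ sin h₀ = 1.7513×-0.99863×-0.00941 + 0.05234×0.99996×0.98375 = 0.016457 + 0.051487 = 0.067944.
Q̄ = (S_0/π) × [bracket] = (1361/π) × 0.067944 = 29.43 W/m².

Q̄ ≈ 29.4 W/m²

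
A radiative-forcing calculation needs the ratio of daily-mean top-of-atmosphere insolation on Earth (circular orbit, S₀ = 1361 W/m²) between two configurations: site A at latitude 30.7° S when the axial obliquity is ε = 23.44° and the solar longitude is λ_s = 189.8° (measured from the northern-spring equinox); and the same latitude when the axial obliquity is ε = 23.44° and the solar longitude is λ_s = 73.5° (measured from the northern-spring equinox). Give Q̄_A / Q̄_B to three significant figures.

Q̄_A / Q̄_B ≈ 1.78

— Configuration A (φ=-30.7°):
Solar declination: sin δ = sin ε · sin λ_s = sin 23.44° × sin 189.8° = -0.06771, so δ = -3.882°.
cos H₀ = −tan(-30.7°) tan(-3.882°) = -0.0403, H₀ = 1.6111 rad.
Bracket: H₀ sin φ sin δ + cos φ cos δ sin H₀ = 1.6111×-0.51054×-0.06771 + 0.85985×0.99771×0.99919 = 0.055694 + 0.857186 = 0.912880.
Q̄ = (S₀/π) × [bracket] = (1361/π) × 0.912880 = 395.48 W/m².
— Configuration B (φ=-30.7°):
Solar declination: sin δ = sin ε · sin λ_s = sin 23.44° × sin 73.5° = 0.38141, so δ = +22.421°.
cos H₀ = −tan(-30.7°) tan(+22.421°) = 0.2450, H₀ = 1.3233 rad.
Bracket: H₀ sin φ sin δ + cos φ cos δ sin H₀ = 1.3233×-0.51054×0.38141 + 0.85985×0.92441×0.96953 = -0.257680 + 0.770635 = 0.512955.
Q̄ = (S₀/π) × [bracket] = (1361/π) × 0.512955 = 222.22 W/m².
Ratio Q̄_A / Q̄_B = 395.48 / 222.22 = 1.780.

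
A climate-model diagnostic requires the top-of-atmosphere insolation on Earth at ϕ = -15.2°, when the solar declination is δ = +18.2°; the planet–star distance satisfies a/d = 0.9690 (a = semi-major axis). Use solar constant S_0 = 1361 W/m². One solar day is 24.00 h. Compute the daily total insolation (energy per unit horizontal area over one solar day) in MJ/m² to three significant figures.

cos h₀ = −tan(-15.2°) tan(+18.200°) = 0.0893, h₀ = 1.4813 rad.
Bracket: h₀ sin ϕ sin δ + cos ϕ cos δ sin h₀ = 1.4813×-0.26219×0.31233 + 0.96502×0.94997×0.99600 = -0.121303 + 0.913073 = 0.791770.
Inverse-square distance factor (a/d)² = 0.9690² = 0.938961.
Q̄ = (S_0/π) × 0.938961 × [bracket] = (1361/π) × 0.938961 × 0.791770 = 322.07 W/m².
Daily total = Q̄ × 24.00 h × 3600 s/h = 322.07 × 24.00 × 3600 / 10⁶ = 27.83 MJ/m².

27.8 MJ/m²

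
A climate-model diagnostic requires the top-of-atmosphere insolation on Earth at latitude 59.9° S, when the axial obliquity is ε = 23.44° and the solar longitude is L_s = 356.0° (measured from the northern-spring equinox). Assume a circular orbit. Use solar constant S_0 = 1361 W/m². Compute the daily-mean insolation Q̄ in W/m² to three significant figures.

Solar declination: sin δ = sin ε · sin L_s = sin 23.44° × sin 356.0° = -0.02775, so δ = -1.590°.
cos h₀ = −tan(-59.9°) tan(-1.590°) = -0.0479, h₀ = 1.6187 rad.
Bracket: h₀ sin ϕ sin δ + cos ϕ cos δ sin h₀ = 1.6187×-0.86515×-0.02775 + 0.50151×0.99961×0.99885 = 0.038862 + 0.500738 = 0.539600.
Q̄ = (S_0/π) × [bracket] = (1361/π) × 0.539600 = 233.8 W/m².

Q̄ ≈ 234 W/m²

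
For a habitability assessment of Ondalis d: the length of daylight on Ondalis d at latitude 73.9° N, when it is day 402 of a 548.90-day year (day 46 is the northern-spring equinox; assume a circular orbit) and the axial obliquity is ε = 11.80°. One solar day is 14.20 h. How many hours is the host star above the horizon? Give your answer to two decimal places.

4.32 h

Solar longitude: λ_s = 360° × (402 − 46)/548.90 = 233.485°.
sin δ = sin 11.80° × sin 233.485° = -0.16435, so δ = -9.460°.
cos H₀ = −tan φ · tan δ = −tan(+73.9°) × tan(-9.460°) = 0.5773, so H₀ = 0.9554 rad = 54.74°.
Daylight = 2H₀/(2π) × 14.20 h = (0.9554/π) × 14.20 = 4.32 h.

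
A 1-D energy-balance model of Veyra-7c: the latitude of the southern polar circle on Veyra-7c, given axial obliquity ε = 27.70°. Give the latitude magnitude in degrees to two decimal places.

The polar circle is the lowest latitude that experiences at least one full rotation of continuous darkness at the northern-summer solstice; it lies at |φ| = 90° − ε = 90° − 27.70° = 62.30°.

62.30°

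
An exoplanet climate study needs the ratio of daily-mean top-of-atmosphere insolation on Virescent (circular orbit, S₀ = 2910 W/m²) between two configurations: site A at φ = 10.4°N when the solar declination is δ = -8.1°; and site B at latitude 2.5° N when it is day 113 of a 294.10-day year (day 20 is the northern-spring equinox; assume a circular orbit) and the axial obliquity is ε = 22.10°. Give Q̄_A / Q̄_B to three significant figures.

— Configuration A (φ=+10.4°):
cos H₀ = −tan(+10.4°) tan(-8.100°) = 0.0261, H₀ = 1.5447 rad.
Bracket: H₀ sin φ sin δ + cos φ cos δ sin H₀ = 1.5447×0.18052×-0.14090 + 0.98357×0.99002×0.99966 = -0.039290 + 0.973423 = 0.934133.
Q̄ = (S₀/π) × [bracket] = (2910/π) × 0.934133 = 865.27 W/m².
— Configuration B (φ=+2.5°):
Solar longitude: λ_s = 360° × (113 − 20)/294.10 = 113.839°.
sin δ = sin 22.10° × sin 113.839° = 0.34413, so δ = +20.129°.
cos H₀ = −tan(+2.5°) tan(+20.129°) = -0.0160, H₀ = 1.5868 rad.
Bracket: H₀ sin φ sin δ + cos φ cos δ sin H₀ = 1.5868×0.04362×0.34413 + 0.99905×0.93892×0.99987 = 0.023819 + 0.937906 = 0.961725.
Q̄ = (S₀/π) × [bracket] = (2910/π) × 0.961725 = 890.83 W/m².
Ratio Q̄_A / Q̄_B = 865.27 / 890.83 = 0.9713.

Q̄_A / Q̄_B ≈ 0.971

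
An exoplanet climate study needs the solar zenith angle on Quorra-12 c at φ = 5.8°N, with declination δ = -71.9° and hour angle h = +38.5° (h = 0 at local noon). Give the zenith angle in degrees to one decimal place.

cos θ_z = sin φ sin δ + cos φ cos δ cos h = -0.096056 + 0.241893 = 0.145837.
θ_z = arccos(0.145837) = 81.6°.

θ_z = 81.6°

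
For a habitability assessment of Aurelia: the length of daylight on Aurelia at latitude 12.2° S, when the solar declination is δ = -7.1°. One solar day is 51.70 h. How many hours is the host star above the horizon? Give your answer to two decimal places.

26.29 h

cos h₀ = −tan ϕ · tan δ = −tan(-12.2°) × tan(-7.100°) = -0.0269, so h₀ = 1.5977 rad = 91.54°.
Daylight = 2h₀/(2π) × 51.70 h = (1.5977/π) × 51.70 = 26.29 h.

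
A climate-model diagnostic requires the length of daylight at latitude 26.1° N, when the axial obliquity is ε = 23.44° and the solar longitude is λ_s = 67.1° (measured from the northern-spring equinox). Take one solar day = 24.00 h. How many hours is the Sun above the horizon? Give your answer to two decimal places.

13.48 h

Solar declination: sin δ = sin ε · sin λ_s = sin 23.44° × sin 67.1° = 0.36644, so δ = +21.496°.
cos H₀ = −tan φ · tan δ = −tan(+26.1°) × tan(+21.496°) = -0.1929, so H₀ = 1.7649 rad = 101.12°.
Daylight = 2H₀/(2π) × 24.00 h = (1.7649/π) × 24.00 = 13.48 h.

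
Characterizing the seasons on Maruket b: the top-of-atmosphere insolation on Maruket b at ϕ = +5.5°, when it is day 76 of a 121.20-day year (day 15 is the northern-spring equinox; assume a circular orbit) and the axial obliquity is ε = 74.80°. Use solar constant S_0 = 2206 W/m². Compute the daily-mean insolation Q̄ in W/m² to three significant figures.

Q̄ ≈ 697 W/m²

Solar longitude: L_s = 360° × (76 − 15)/121.20 = 181.188°.
sin δ = sin 74.80° × sin 181.188° = -0.02001, so δ = -1.147°.
cos h₀ = −tan(+5.5°) tan(-1.147°) = 0.0019, h₀ = 1.5689 rad.
Bracket: h₀ sin ϕ sin δ + cos ϕ cos δ sin h₀ = 1.5689×0.09585×-0.02001 + 0.99540×0.99980×1.00000 = -0.003009 + 0.995201 = 0.992192.
Q̄ = (S_0/π) × [bracket] = (2206/π) × 0.992192 = 696.7 W/m².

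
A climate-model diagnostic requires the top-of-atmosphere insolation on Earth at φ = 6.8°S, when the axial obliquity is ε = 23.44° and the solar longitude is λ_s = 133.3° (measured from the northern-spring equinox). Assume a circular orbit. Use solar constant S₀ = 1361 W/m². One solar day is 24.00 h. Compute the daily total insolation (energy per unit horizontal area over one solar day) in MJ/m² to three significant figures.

33.6 MJ/m²

Solar declination: sin δ = sin ε · sin λ_s = sin 23.44° × sin 133.3° = 0.28950, so δ = +16.828°.
cos H₀ = −tan(-6.8°) tan(+16.828°) = 0.0361, H₀ = 1.5347 rad.
Bracket: H₀ sin φ sin δ + cos φ cos δ sin H₀ = 1.5347×-0.11840×0.28950 + 0.99297×0.95718×0.99935 = -0.052605 + 0.949833 = 0.897228.
Q̄ = (S₀/π) × [bracket] = (1361/π) × 0.897228 = 388.70 W/m².
Daily total = Q̄ × 24.00 h × 3600 s/h = 388.70 × 24.00 × 3600 / 10⁶ = 33.58 MJ/m².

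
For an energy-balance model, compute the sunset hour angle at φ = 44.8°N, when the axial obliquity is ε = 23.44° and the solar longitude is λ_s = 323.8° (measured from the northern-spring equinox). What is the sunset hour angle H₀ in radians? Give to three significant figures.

Solar declination: sin δ = sin ε · sin λ_s = sin 23.44° × sin 323.8° = -0.23494, so δ = -13.588°.
cos H₀ = −tan φ · tan δ = −tan(+44.8°) × tan(-13.588°) = 0.2400, so H₀ = 1.3284 rad = 76.11°.

H₀ = 1.33 rad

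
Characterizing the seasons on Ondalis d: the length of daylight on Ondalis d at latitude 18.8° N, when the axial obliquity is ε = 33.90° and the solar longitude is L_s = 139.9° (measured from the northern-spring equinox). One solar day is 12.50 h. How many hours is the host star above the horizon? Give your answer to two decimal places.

Solar declination: sin δ = sin ε · sin L_s = sin 33.90° × sin 139.9° = 0.35926, so δ = +21.055°.
cos h₀ = −tan ϕ · tan δ = −tan(+18.8°) × tan(+21.055°) = -0.1311, so h₀ = 1.7022 rad = 97.53°.
Daylight = 2h₀/(2π) × 12.50 h = (1.7022/π) × 12.50 = 6.77 h.

6.77 h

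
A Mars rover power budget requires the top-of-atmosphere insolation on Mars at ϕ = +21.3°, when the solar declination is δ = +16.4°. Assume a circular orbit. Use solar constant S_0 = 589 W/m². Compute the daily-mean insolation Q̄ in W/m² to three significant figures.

Q̄ ≈ 199 W/m²

cos h₀ = −tan(+21.3°) tan(+16.400°) = -0.1147, h₀ = 1.6858 rad.
Bracket: h₀ sin ϕ sin δ + cos ϕ cos δ sin h₀ = 1.6858×0.36325×0.28234 + 0.93169×0.95931×0.99339 = 0.172896 + 0.887872 = 1.060768.
Q̄ = (S_0/π) × [bracket] = (589/π) × 1.060768 = 198.9 W/m².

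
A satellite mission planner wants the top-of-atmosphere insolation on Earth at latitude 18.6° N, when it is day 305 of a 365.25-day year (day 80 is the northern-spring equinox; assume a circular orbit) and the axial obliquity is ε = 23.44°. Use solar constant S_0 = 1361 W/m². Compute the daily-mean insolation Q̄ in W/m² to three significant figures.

Q̄ ≈ 340 W/m²

Solar longitude: L_s = 360° × (305 − 80)/365.25 = 221.766°.
sin δ = sin 23.44° × sin 221.766° = -0.26496, so δ = -15.365°.
cos h₀ = −tan(+18.6°) tan(-15.365°) = 0.0925, h₀ = 1.4782 rad.
Bracket: h₀ sin ϕ sin δ + cos ϕ cos δ sin h₀ = 1.4782×0.31896×-0.26496 + 0.94777×0.96426×0.99572 = -0.124925 + 0.909985 = 0.785060.
Q̄ = (S_0/π) × [bracket] = (1361/π) × 0.785060 = 340.1 W/m².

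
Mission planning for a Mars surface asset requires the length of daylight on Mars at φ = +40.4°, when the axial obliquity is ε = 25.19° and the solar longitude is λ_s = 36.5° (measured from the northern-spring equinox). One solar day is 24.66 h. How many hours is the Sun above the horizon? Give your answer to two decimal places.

14.09 h

Solar declination: sin δ = sin ε · sin λ_s = sin 25.19° × sin 36.5° = 0.25317, so δ = +14.665°.
cos H₀ = −tan φ · tan δ = −tan(+40.4°) × tan(+14.665°) = -0.2227, so H₀ = 1.7954 rad = 102.87°.
Daylight = 2H₀/(2π) × 24.66 h = (1.7954/π) × 24.66 = 14.09 h.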